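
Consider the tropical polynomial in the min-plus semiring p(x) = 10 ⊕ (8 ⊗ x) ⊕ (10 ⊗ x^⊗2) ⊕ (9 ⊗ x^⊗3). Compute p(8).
p(8) = 10

A tropical monomial a ⊗ x^⊗i evaluates to a + i · x. Evaluating each term at x = 8:
  Term 0 contributes 10 + 0 · 8 = 10
  Term 1 contributes 8 + 1 · 8 = 16
  Term 2 contributes 10 + 2 · 8 = 26
  Term 3 contributes 9 + 3 · 8 = 33
p(8) = ⊕ of these = min[10, 16, 26, 33] = 10.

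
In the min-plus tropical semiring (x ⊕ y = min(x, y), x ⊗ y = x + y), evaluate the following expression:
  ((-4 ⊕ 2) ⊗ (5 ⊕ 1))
((-4 ⊕ 2) ⊗ (5 ⊕ 1)) = -3

Expand innermost to outermost. Recall ⊕ takes the minimum of its arguments and ⊗ takes their sum. Working out the expression ((-4 ⊕ 2) ⊗ (5 ⊕ 1)) gives -3.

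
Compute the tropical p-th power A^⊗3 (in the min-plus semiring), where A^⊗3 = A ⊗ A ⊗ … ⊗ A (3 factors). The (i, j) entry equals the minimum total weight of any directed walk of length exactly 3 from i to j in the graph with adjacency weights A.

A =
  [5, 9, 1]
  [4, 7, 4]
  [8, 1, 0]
A^⊗3 =
  [6, 2, 1]
  [9, 5, 4]
  [5, 1, 0]

Each entry (A^⊗3)_ij equals the minimum over all length-3 walks i = v_0 → v_1 → … → v_3 = j of Σ_t A[v_t][v_{t+1}]. For example, for (i, j) = (0, 2) we minimise over 9 possible intermediate vertex sequences; the minimum is 1, attained along the walk 0 → 2 → 2 → 2.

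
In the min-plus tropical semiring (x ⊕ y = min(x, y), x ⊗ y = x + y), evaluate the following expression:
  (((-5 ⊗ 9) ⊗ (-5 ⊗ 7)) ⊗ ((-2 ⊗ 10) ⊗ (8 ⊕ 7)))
(((-5 ⊗ 9) ⊗ (-5 ⊗ 7)) ⊗ ((-2 ⊗ 10) ⊗ (8 ⊕ 7))) = 21

Expand innermost to outermost. Recall ⊕ takes the minimum of its arguments and ⊗ takes their sum. Working out the expression (((-5 ⊗ 9) ⊗ (-5 ⊗ 7)) ⊗ ((-2 ⊗ 10) ⊗ (8 ⊕ 7))) gives 21.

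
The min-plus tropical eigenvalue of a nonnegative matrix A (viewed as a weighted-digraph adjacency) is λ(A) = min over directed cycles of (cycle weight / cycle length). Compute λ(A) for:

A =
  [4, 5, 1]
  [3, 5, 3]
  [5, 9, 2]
λ(A) = 2

Enumerate directed cycles and compute their means (weight / length). Sample:
  cycle 0 → 0: weight = 4, length = 1, mean = 4/1 ≈ 4.000
  cycle 1 → 1: weight = 5, length = 1, mean = 5/1 ≈ 5.000
  cycle 2 → 2: weight = 2, length = 1, mean = 2/1 ≈ 2.000
  cycle 0 → 1 → 0: weight = 8, length = 2, mean = 8/2 ≈ 4.000
  cycle 0 → 2 → 0: weight = 6, length = 2, mean = 6/2 ≈ 3.000
  cycle 1 → 0 → 1: weight = 8, length = 2, mean = 8/2 ≈ 4.000
Minimum mean = 2.000, attained e.g. along the cycle 2 → 2 with weight 2 and length 1. So λ(A) = 2/1 = 2.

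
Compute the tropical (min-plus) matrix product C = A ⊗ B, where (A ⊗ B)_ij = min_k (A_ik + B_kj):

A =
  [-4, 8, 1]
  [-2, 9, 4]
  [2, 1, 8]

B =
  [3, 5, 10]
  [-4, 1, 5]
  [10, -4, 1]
A ⊗ B =
  [-1, -3, 2]
  [1, 0, 5]
  [-3, 2, 6]

Apply the min-plus product entry-by-entry:
  C[0][0] = min over k of (A[0][0] + B[0][0] = -4 + 3 = -1, A[0][1] + B[1][0] = 8 + -4 = 4, A[0][2] + B[2][0] = 1 + 10 = 11) = -1 (attained at k = 0)
  C[0][1] = min over k of (A[0][0] + B[0][1] = -4 + 5 = 1, A[0][1] + B[1][1] = 8 + 1 = 9, A[0][2] + B[2][1] = 1 + -4 = -3) = -3 (attained at k = 2)
  C[0][2] = min over k of (A[0][0] + B[0][2] = -4 + 10 = 6, A[0][1] + B[1][2] = 8 + 5 = 13, A[0][2] + B[2][2] = 1 + 1 = 2) = 2 (attained at k = 2)
  C[1][0] = min over k of (A[1][0] + B[0][0] = -2 + 3 = 1, A[1][1] + B[1][0] = 9 + -4 = 5, A[1][2] + B[2][0] = 4 + 10 = 14) = 1 (attained at k = 0)
  C[1][1] = min over k of (A[1][0] + B[0][1] = -2 + 5 = 3, A[1][1] + B[1][1] = 9 + 1 = 10, A[1][2] + B[2][1] = 4 + -4 = 0) = 0 (attained at k = 2)
  C[1][2] = min over k of (A[1][0] + B[0][2] = -2 + 10 = 8, A[1][1] + B[1][2] = 9 + 5 = 14, A[1][2] + B[2][2] = 4 + 1 = 5) = 5 (attained at k = 2)
  C[2][0] = min over k of (A[2][0] + B[0][0] = 2 + 3 = 5, A[2][1] + B[1][0] = 1 + -4 = -3, A[2][2] + B[2][0] = 8 + 10 = 18) = -3 (attained at k = 1)
  C[2][1] = min over k of (A[2][0] + B[0][1] = 2 + 5 = 7, A[2][1] + B[1][1] = 1 + 1 = 2, A[2][2] + B[2][1] = 8 + -4 = 4) = 2 (attained at k = 1)
  C[2][2] = min over k of (A[2][0] + B[0][2] = 2 + 10 = 12, A[2][1] + B[1][2] = 1 + 5 = 6, A[2][2] + B[2][2] = 8 + 1 = 9) = 6 (attained at k = 1)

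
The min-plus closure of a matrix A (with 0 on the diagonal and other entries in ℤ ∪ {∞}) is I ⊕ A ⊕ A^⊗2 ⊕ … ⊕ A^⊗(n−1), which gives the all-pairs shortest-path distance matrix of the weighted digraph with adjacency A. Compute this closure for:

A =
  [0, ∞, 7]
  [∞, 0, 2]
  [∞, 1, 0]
Closure =
  [0, 8, 7]
  [∞, 0, 2]
  [∞, 1, 0]

This is the Floyd-Warshall all-pairs shortest-path computation. For each intermediate vertex k = 0, 1, …, 2, update dist[i][j] ← min(dist[i][j], dist[i][k] + dist[k][j]). The final matrix gives, for each (i, j), the minimum total weight of any directed path from i to j (possibly empty when i = j).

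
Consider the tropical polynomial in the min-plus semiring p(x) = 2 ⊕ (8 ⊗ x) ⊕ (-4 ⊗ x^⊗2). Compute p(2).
p(2) = 0

A tropical monomial a ⊗ x^⊗i evaluates to a + i · x. Evaluating each term at x = 2:
  Term 0 contributes 2 + 0 · 2 = 2
  Term 1 contributes 8 + 1 · 2 = 10
  Term 2 contributes -4 + 2 · 2 = 0
p(2) = ⊕ of these = min[2, 10, 0] = 0.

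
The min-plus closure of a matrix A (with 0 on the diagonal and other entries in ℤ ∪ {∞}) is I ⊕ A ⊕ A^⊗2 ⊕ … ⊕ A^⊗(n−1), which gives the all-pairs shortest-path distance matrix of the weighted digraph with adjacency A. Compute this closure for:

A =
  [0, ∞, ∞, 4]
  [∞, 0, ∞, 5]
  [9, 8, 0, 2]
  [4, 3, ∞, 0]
Closure =
  [0, 7, ∞, 4]
  [9, 0, ∞, 5]
  [6, 5, 0, 2]
  [4, 3, ∞, 0]

This is the Floyd-Warshall all-pairs shortest-path computation. For each intermediate vertex k = 0, 1, …, 3, update dist[i][j] ← min(dist[i][j], dist[i][k] + dist[k][j]). The final matrix gives, for each (i, j), the minimum total weight of any directed path from i to j (possibly empty when i = j).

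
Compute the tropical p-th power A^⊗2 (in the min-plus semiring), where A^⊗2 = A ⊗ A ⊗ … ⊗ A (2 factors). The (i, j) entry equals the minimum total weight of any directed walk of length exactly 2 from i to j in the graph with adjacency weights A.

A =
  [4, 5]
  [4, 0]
A^⊗2 =
  [8, 5]
  [4, 0]

Each entry (A^⊗2)_ij equals the minimum over all length-2 walks i = v_0 → v_1 → … → v_2 = j of Σ_t A[v_t][v_{t+1}]. For example, for (i, j) = (0, 1) we minimise over 2 possible intermediate vertex sequences; the minimum is 5, attained along the walk 0 → 1 → 1.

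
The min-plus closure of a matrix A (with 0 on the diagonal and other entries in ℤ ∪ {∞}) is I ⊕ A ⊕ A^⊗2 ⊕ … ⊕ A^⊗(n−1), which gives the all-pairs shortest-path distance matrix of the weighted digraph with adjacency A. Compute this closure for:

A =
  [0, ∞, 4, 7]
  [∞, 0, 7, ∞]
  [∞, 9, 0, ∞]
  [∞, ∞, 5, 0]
Closure =
  [0, 13, 4, 7]
  [∞, 0, 7, ∞]
  [∞, 9, 0, ∞]
  [∞, 14, 5, 0]

This is the Floyd-Warshall all-pairs shortest-path computation. For each intermediate vertex k = 0, 1, …, 3, update dist[i][j] ← min(dist[i][j], dist[i][k] + dist[k][j]). The final matrix gives, for each (i, j), the minimum total weight of any directed path from i to j (possibly empty when i = j).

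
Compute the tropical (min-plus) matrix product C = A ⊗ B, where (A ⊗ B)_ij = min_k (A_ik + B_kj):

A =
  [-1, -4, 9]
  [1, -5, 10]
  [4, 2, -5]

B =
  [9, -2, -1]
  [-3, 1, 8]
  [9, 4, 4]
A ⊗ B =
  [-7, -3, -2]
  [-8, -4, 0]
  [-1, -1, -1]

Apply the min-plus product entry-by-entry:
  C[0][0] = min over k of (A[0][0] + B[0][0] = -1 + 9 = 8, A[0][1] + B[1][0] = -4 + -3 = -7, A[0][2] + B[2][0] = 9 + 9 = 18) = -7 (attained at k = 1)
  C[0][1] = min over k of (A[0][0] + B[0][1] = -1 + -2 = -3, A[0][1] + B[1][1] = -4 + 1 = -3, A[0][2] + B[2][1] = 9 + 4 = 13) = -3 (attained at k = 0)
  C[0][2] = min over k of (A[0][0] + B[0][2] = -1 + -1 = -2, A[0][1] + B[1][2] = -4 + 8 = 4, A[0][2] + B[2][2] = 9 + 4 = 13) = -2 (attained at k = 0)
  C[1][0] = min over k of (A[1][0] + B[0][0] = 1 + 9 = 10, A[1][1] + B[1][0] = -5 + -3 = -8, A[1][2] + B[2][0] = 10 + 9 = 19) = -8 (attained at k = 1)
  C[1][1] = min over k of (A[1][0] + B[0][1] = 1 + -2 = -1, A[1][1] + B[1][1] = -5 + 1 = -4, A[1][2] + B[2][1] = 10 + 4 = 14) = -4 (attained at k = 1)
  C[1][2] = min over k of (A[1][0] + B[0][2] = 1 + -1 = 0, A[1][1] + B[1][2] = -5 + 8 = 3, A[1][2] + B[2][2] = 10 + 4 = 14) = 0 (attained at k = 0)
  C[2][0] = min over k of (A[2][0] + B[0][0] = 4 + 9 = 13, A[2][1] + B[1][0] = 2 + -3 = -1, A[2][2] + B[2][0] = -5 + 9 = 4) = -1 (attained at k = 1)
  C[2][1] = min over k of (A[2][0] + B[0][1] = 4 + -2 = 2, A[2][1] + B[1][1] = 2 + 1 = 3, A[2][2] + B[2][1] = -5 + 4 = -1) = -1 (attained at k = 2)
  C[2][2] = min over k of (A[2][0] + B[0][2] = 4 + -1 = 3, A[2][1] + B[1][2] = 2 + 8 = 10, A[2][2] + B[2][2] = -5 + 4 = -1) = -1 (attained at k = 2)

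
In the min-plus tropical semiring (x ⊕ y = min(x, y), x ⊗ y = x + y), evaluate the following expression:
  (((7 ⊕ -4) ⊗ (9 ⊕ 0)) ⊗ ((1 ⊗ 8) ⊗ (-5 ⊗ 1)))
(((7 ⊕ -4) ⊗ (9 ⊕ 0)) ⊗ ((1 ⊗ 8) ⊗ (-5 ⊗ 1))) = 1

Expand innermost to outermost. Recall ⊕ takes the minimum of its arguments and ⊗ takes their sum. Working out the expression (((7 ⊕ -4) ⊗ (9 ⊕ 0)) ⊗ ((1 ⊗ 8) ⊗ (-5 ⊗ 1))) gives 1.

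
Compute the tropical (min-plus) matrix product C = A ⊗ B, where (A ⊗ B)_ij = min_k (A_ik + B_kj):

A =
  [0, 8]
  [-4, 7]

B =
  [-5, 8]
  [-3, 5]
A ⊗ B =
  [-5, 8]
  [-9, 4]

Apply the min-plus product entry-by-entry:
  C[0][0] = min over k of (A[0][0] + B[0][0] = 0 + -5 = -5, A[0][1] + B[1][0] = 8 + -3 = 5) = -5 (attained at k = 0)
  C[0][1] = min over k of (A[0][0] + B[0][1] = 0 + 8 = 8, A[0][1] + B[1][1] = 8 + 5 = 13) = 8 (attained at k = 0)
  C[1][0] = min over k of (A[1][0] + B[0][0] = -4 + -5 = -9, A[1][1] + B[1][0] = 7 + -3 = 4) = -9 (attained at k = 0)
  C[1][1] = min over k of (A[1][0] + B[0][1] = -4 + 8 = 4, A[1][1] + B[1][1] = 7 + 5 = 12) = 4 (attained at k = 0)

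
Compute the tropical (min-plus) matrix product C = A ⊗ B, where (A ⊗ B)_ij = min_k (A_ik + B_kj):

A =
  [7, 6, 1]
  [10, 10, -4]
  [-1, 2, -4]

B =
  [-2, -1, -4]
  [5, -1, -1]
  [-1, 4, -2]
A ⊗ B =
  [0, 5, -1]
  [-5, 0, -6]
  [-5, -2, -6]

Apply the min-plus product entry-by-entry:
  C[0][0] = min over k of (A[0][0] + B[0][0] = 7 + -2 = 5, A[0][1] + B[1][0] = 6 + 5 = 11, A[0][2] + B[2][0] = 1 + -1 = 0) = 0 (attained at k = 2)
  C[0][1] = min over k of (A[0][0] + B[0][1] = 7 + -1 = 6, A[0][1] + B[1][1] = 6 + -1 = 5, A[0][2] + B[2][1] = 1 + 4 = 5) = 5 (attained at k = 1)
  C[0][2] = min over k of (A[0][0] + B[0][2] = 7 + -4 = 3, A[0][1] + B[1][2] = 6 + -1 = 5, A[0][2] + B[2][2] = 1 + -2 = -1) = -1 (attained at k = 2)
  C[1][0] = min over k of (A[1][0] + B[0][0] = 10 + -2 = 8, A[1][1] + B[1][0] = 10 + 5 = 15, A[1][2] + B[2][0] = -4 + -1 = -5) = -5 (attained at k = 2)
  C[1][1] = min over k of (A[1][0] + B[0][1] = 10 + -1 = 9, A[1][1] + B[1][1] = 10 + -1 = 9, A[1][2] + B[2][1] = -4 + 4 = 0) = 0 (attained at k = 2)
  C[1][2] = min over k of (A[1][0] + B[0][2] = 10 + -4 = 6, A[1][1] + B[1][2] = 10 + -1 = 9, A[1][2] + B[2][2] = -4 + -2 = -6) = -6 (attained at k = 2)
  C[2][0] = min over k of (A[2][0] + B[0][0] = -1 + -2 = -3, A[2][1] + B[1][0] = 2 + 5 = 7, A[2][2] + B[2][0] = -4 + -1 = -5) = -5 (attained at k = 2)
  C[2][1] = min over k of (A[2][0] + B[0][1] = -1 + -1 = -2, A[2][1] + B[1][1] = 2 + -1 = 1, A[2][2] + B[2][1] = -4 + 4 = 0) = -2 (attained at k = 0)
  C[2][2] = min over k of (A[2][0] + B[0][2] = -1 + -4 = -5, A[2][1] + B[1][2] = 2 + -1 = 1, A[2][2] + B[2][2] = -4 + -2 = -6) = -6 (attained at k = 2)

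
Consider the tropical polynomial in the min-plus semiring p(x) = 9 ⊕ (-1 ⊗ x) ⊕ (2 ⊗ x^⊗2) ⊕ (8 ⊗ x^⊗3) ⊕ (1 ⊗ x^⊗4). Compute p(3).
p(3) = 2

A tropical monomial a ⊗ x^⊗i evaluates to a + i · x. Evaluating each term at x = 3:
  Term 0 contributes 9 + 0 · 3 = 9
  Term 1 contributes -1 + 1 · 3 = 2
  Term 2 contributes 2 + 2 · 3 = 8
  Term 3 contributes 8 + 3 · 3 = 17
  Term 4 contributes 1 + 4 · 3 = 13
p(3) = ⊕ of these = min[9, 2, 8, 17, 13] = 2.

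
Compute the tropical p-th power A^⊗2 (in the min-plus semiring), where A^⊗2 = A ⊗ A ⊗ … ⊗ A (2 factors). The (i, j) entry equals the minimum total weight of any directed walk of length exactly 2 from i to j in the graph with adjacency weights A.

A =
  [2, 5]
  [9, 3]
A^⊗2 =
  [4, 7]
  [11, 6]

Each entry (A^⊗2)_ij equals the minimum over all length-2 walks i = v_0 → v_1 → … → v_2 = j of Σ_t A[v_t][v_{t+1}]. For example, for (i, j) = (0, 1) we minimise over 2 possible intermediate vertex sequences; the minimum is 7, attained along the walk 0 → 0 → 1.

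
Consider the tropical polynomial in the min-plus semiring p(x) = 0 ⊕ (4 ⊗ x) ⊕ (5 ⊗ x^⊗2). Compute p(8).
p(8) = 0

A tropical monomial a ⊗ x^⊗i evaluates to a + i · x. Evaluating each term at x = 8:
  Term 0 contributes 0 + 0 · 8 = 0
  Term 1 contributes 4 + 1 · 8 = 12
  Term 2 contributes 5 + 2 · 8 = 21
p(8) = ⊕ of these = min[0, 12, 21] = 0.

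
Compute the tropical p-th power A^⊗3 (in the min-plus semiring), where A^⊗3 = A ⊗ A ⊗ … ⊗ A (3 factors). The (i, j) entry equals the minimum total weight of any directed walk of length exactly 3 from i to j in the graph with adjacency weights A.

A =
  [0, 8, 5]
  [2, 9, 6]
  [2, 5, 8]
A^⊗3 =
  [0, 8, 5]
  [2, 10, 7]
  [2, 10, 7]

Each entry (A^⊗3)_ij equals the minimum over all length-3 walks i = v_0 → v_1 → … → v_3 = j of Σ_t A[v_t][v_{t+1}]. For example, for (i, j) = (0, 2) we minimise over 9 possible intermediate vertex sequences; the minimum is 5, attained along the walk 0 → 0 → 0 → 2.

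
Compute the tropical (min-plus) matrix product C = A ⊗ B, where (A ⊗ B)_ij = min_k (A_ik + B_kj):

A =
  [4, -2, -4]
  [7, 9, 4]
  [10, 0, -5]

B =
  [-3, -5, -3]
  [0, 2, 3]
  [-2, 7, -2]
A ⊗ B =
  [-6, -1, -6]
  [2, 2, 2]
  [-7, 2, -7]

Apply the min-plus product entry-by-entry:
  C[0][0] = min over k of (A[0][0] + B[0][0] = 4 + -3 = 1, A[0][1] + B[1][0] = -2 + 0 = -2, A[0][2] + B[2][0] = -4 + -2 = -6) = -6 (attained at k = 2)
  C[0][1] = min over k of (A[0][0] + B[0][1] = 4 + -5 = -1, A[0][1] + B[1][1] = -2 + 2 = 0, A[0][2] + B[2][1] = -4 + 7 = 3) = -1 (attained at k = 0)
  C[0][2] = min over k of (A[0][0] + B[0][2] = 4 + -3 = 1, A[0][1] + B[1][2] = -2 + 3 = 1, A[0][2] + B[2][2] = -4 + -2 = -6) = -6 (attained at k = 2)
  C[1][0] = min over k of (A[1][0] + B[0][0] = 7 + -3 = 4, A[1][1] + B[1][0] = 9 + 0 = 9, A[1][2] + B[2][0] = 4 + -2 = 2) = 2 (attained at k = 2)
  C[1][1] = min over k of (A[1][0] + B[0][1] = 7 + -5 = 2, A[1][1] + B[1][1] = 9 + 2 = 11, A[1][2] + B[2][1] = 4 + 7 = 11) = 2 (attained at k = 0)
  C[1][2] = min over k of (A[1][0] + B[0][2] = 7 + -3 = 4, A[1][1] + B[1][2] = 9 + 3 = 12, A[1][2] + B[2][2] = 4 + -2 = 2) = 2 (attained at k = 2)
  C[2][0] = min over k of (A[2][0] + B[0][0] = 10 + -3 = 7, A[2][1] + B[1][0] = 0 + 0 = 0, A[2][2] + B[2][0] = -5 + -2 = -7) = -7 (attained at k = 2)
  C[2][1] = min over k of (A[2][0] + B[0][1] = 10 + -5 = 5, A[2][1] + B[1][1] = 0 + 2 = 2, A[2][2] + B[2][1] = -5 + 7 = 2) = 2 (attained at k = 1)
  C[2][2] = min over k of (A[2][0] + B[0][2] = 10 + -3 = 7, A[2][1] + B[1][2] = 0 + 3 = 3, A[2][2] + B[2][2] = -5 + -2 = -7) = -7 (attained at k = 2)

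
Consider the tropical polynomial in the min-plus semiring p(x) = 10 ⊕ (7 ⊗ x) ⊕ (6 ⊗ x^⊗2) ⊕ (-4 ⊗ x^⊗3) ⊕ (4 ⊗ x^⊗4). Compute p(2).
p(2) = 2

A tropical monomial a ⊗ x^⊗i evaluates to a + i · x. Evaluating each term at x = 2:
  Term 0 contributes 10 + 0 · 2 = 10
  Term 1 contributes 7 + 1 · 2 = 9
  Term 2 contributes 6 + 2 · 2 = 10
  Term 3 contributes -4 + 3 · 2 = 2
  Term 4 contributes 4 + 4 · 2 = 12
p(2) = ⊕ of these = min[10, 9, 10, 2, 12] = 2.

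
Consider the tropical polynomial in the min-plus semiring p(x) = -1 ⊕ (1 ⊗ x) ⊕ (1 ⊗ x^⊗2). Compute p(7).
p(7) = -1

A tropical monomial a ⊗ x^⊗i evaluates to a + i · x. Evaluating each term at x = 7:
  Term 0 contributes -1 + 0 · 7 = -1
  Term 1 contributes 1 + 1 · 7 = 8
  Term 2 contributes 1 + 2 · 7 = 15
p(7) = ⊕ of these = min[-1, 8, 15] = -1.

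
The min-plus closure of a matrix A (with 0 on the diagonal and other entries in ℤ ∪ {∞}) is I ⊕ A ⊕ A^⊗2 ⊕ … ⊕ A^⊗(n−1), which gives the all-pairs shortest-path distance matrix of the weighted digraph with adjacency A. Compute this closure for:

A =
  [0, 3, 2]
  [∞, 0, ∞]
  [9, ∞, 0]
Closure =
  [0, 3, 2]
  [∞, 0, ∞]
  [9, 12, 0]

This is the Floyd-Warshall all-pairs shortest-path computation. For each intermediate vertex k = 0, 1, …, 2, update dist[i][j] ← min(dist[i][j], dist[i][k] + dist[k][j]). The final matrix gives, for each (i, j), the minimum total weight of any directed path from i to j (possibly empty when i = j).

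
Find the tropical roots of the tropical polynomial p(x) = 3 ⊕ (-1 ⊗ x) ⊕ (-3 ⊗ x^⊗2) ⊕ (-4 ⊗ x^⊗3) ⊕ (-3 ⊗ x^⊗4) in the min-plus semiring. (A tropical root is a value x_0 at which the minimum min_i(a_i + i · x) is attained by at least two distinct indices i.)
Roots: {-1, 1, 2, 4}

Each tropical root is a break point of the lower envelope of the lines y = a_i + i · x (there are 5 lines, with slopes 0, 1, ..., 4). Only the lines that attain the minimum somewhere contribute to roots; other lines are dominated. Here the surviving (envelope) indices are i = 4, i = 3, i = 2, i = 1, i = 0.
Intersections between consecutive envelope lines give the roots: for adjacent envelope indices i < j the intersection is x = (a_i − a_j) / (j − i). Reading off the sorted break points: {-1, 1, 2, 4}.
Verification: at each break x_0, at least two indices attain the minimum of min_i(a_i + i · x_0).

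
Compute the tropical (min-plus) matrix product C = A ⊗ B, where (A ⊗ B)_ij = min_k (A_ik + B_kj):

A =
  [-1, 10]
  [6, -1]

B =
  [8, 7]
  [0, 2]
A ⊗ B =
  [7, 6]
  [-1, 1]

Apply the min-plus product entry-by-entry:
  C[0][0] = min over k of (A[0][0] + B[0][0] = -1 + 8 = 7, A[0][1] + B[1][0] = 10 + 0 = 10) = 7 (attained at k = 0)
  C[0][1] = min over k of (A[0][0] + B[0][1] = -1 + 7 = 6, A[0][1] + B[1][1] = 10 + 2 = 12) = 6 (attained at k = 0)
  C[1][0] = min over k of (A[1][0] + B[0][0] = 6 + 8 = 14, A[1][1] + B[1][0] = -1 + 0 = -1) = -1 (attained at k = 1)
  C[1][1] = min over k of (A[1][0] + B[0][1] = 6 + 7 = 13, A[1][1] + B[1][1] = -1 + 2 = 1) = 1 (attained at k = 1)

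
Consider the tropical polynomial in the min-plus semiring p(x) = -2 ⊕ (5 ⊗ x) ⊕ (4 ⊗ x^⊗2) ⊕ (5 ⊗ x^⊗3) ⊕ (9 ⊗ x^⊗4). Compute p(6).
p(6) = -2

A tropical monomial a ⊗ x^⊗i evaluates to a + i · x. Evaluating each term at x = 6:
  Term 0 contributes -2 + 0 · 6 = -2
  Term 1 contributes 5 + 1 · 6 = 11
  Term 2 contributes 4 + 2 · 6 = 16
  Term 3 contributes 5 + 3 · 6 = 23
  Term 4 contributes 9 + 4 · 6 = 33
p(6) = ⊕ of these = min[-2, 11, 16, 23, 33] = -2.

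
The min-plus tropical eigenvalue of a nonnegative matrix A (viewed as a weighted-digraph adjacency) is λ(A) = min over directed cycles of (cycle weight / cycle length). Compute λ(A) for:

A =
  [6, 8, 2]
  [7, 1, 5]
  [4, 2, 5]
λ(A) = 1

Enumerate directed cycles and compute their means (weight / length). Sample:
  cycle 0 → 0: weight = 6, length = 1, mean = 6/1 ≈ 6.000
  cycle 1 → 1: weight = 1, length = 1, mean = 1/1 ≈ 1.000
  cycle 2 → 2: weight = 5, length = 1, mean = 5/1 ≈ 5.000
  cycle 0 → 1 → 0: weight = 15, length = 2, mean = 15/2 ≈ 7.500
  cycle 0 → 2 → 0: weight = 6, length = 2, mean = 6/2 ≈ 3.000
  cycle 1 → 0 → 1: weight = 15, length = 2, mean = 15/2 ≈ 7.500
Minimum mean = 1.000, attained e.g. along the cycle 1 → 1 with weight 1 and length 1. So λ(A) = 1/1 = 1.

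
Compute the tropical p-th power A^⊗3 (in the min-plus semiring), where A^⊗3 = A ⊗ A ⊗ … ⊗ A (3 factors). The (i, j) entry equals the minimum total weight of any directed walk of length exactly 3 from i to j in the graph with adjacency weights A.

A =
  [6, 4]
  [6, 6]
A^⊗3 =
  [16, 14]
  [16, 16]

Each entry (A^⊗3)_ij equals the minimum over all length-3 walks i = v_0 → v_1 → … → v_3 = j of Σ_t A[v_t][v_{t+1}]. For example, for (i, j) = (0, 1) we minimise over 4 possible intermediate vertex sequences; the minimum is 14, attained along the walk 0 → 1 → 0 → 1.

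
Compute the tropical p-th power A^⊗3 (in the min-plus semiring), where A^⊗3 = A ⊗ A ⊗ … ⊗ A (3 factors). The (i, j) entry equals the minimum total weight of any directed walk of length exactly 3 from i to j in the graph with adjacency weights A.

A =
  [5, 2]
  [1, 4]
A^⊗3 =
  [7, 5]
  [4, 7]

Each entry (A^⊗3)_ij equals the minimum over all length-3 walks i = v_0 → v_1 → … → v_3 = j of Σ_t A[v_t][v_{t+1}]. For example, for (i, j) = (0, 1) we minimise over 4 possible intermediate vertex sequences; the minimum is 5, attained along the walk 0 → 1 → 0 → 1.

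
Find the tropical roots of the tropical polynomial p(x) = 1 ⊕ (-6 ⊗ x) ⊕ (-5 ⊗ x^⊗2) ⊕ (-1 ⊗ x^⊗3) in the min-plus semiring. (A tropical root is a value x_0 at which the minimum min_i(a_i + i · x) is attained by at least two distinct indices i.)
Roots: {-4, -1, 7}

Each tropical root is a break point of the lower envelope of the lines y = a_i + i · x (there are 4 lines, with slopes 0, 1, ..., 3). Only the lines that attain the minimum somewhere contribute to roots; other lines are dominated. Here the surviving (envelope) indices are i = 3, i = 2, i = 1, i = 0.
Intersections between consecutive envelope lines give the roots: for adjacent envelope indices i < j the intersection is x = (a_i − a_j) / (j − i). Reading off the sorted break points: {-4, -1, 7}.
Verification: at each break x_0, at least two indices attain the minimum of min_i(a_i + i · x_0).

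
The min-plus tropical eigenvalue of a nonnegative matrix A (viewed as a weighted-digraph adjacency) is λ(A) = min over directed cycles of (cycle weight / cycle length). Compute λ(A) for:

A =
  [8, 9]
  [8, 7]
λ(A) = 7

Enumerate directed cycles and compute their means (weight / length). Sample:
  cycle 0 → 0: weight = 8, length = 1, mean = 8/1 ≈ 8.000
  cycle 1 → 1: weight = 7, length = 1, mean = 7/1 ≈ 7.000
  cycle 0 → 1 → 0: weight = 17, length = 2, mean = 17/2 ≈ 8.500
  cycle 1 → 0 → 1: weight = 17, length = 2, mean = 17/2 ≈ 8.500
Minimum mean = 7.000, attained e.g. along the cycle 1 → 1 with weight 7 and length 1. So λ(A) = 7/1 = 7.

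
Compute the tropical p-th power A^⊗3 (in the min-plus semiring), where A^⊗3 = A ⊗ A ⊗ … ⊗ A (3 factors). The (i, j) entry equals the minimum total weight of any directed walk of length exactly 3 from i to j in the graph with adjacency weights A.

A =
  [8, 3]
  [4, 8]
A^⊗3 =
  [15, 10]
  [11, 15]

Each entry (A^⊗3)_ij equals the minimum over all length-3 walks i = v_0 → v_1 → … → v_3 = j of Σ_t A[v_t][v_{t+1}]. For example, for (i, j) = (0, 1) we minimise over 4 possible intermediate vertex sequences; the minimum is 10, attained along the walk 0 → 1 → 0 → 1.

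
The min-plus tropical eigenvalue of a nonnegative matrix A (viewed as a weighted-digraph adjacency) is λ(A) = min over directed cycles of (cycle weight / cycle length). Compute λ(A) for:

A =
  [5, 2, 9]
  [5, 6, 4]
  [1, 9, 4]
λ(A) = 7/3

Enumerate directed cycles and compute their means (weight / length). Sample:
  cycle 0 → 0: weight = 5, length = 1, mean = 5/1 ≈ 5.000
  cycle 1 → 1: weight = 6, length = 1, mean = 6/1 ≈ 6.000
  cycle 2 → 2: weight = 4, length = 1, mean = 4/1 ≈ 4.000
  cycle 0 → 1 → 0: weight = 7, length = 2, mean = 7/2 ≈ 3.500
  cycle 0 → 2 → 0: weight = 10, length = 2, mean = 10/2 ≈ 5.000
  cycle 1 → 0 → 1: weight = 7, length = 2, mean = 7/2 ≈ 3.500
Minimum mean = 2.333, attained e.g. along the cycle 0 → 1 → 2 → 0 with weight 7 and length 3. So λ(A) = 7/3 = 7/3.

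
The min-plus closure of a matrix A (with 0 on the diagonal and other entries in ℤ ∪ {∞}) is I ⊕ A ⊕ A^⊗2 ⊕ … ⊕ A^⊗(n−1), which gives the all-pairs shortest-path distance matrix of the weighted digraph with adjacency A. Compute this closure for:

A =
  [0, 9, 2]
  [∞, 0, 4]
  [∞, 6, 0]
Closure =
  [0, 8, 2]
  [∞, 0, 4]
  [∞, 6, 0]

This is the Floyd-Warshall all-pairs shortest-path computation. For each intermediate vertex k = 0, 1, …, 2, update dist[i][j] ← min(dist[i][j], dist[i][k] + dist[k][j]). The final matrix gives, for each (i, j), the minimum total weight of any directed path from i to j (possibly empty when i = j).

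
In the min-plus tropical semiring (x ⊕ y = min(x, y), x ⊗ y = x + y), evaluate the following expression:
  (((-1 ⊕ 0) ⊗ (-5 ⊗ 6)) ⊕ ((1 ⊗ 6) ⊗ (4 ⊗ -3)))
(((-1 ⊕ 0) ⊗ (-5 ⊗ 6)) ⊕ ((1 ⊗ 6) ⊗ (4 ⊗ -3))) = 0

Expand innermost to outermost. Recall ⊕ takes the minimum of its arguments and ⊗ takes their sum. Working out the expression (((-1 ⊕ 0) ⊗ (-5 ⊗ 6)) ⊕ ((1 ⊗ 6) ⊗ (4 ⊗ -3))) gives 0.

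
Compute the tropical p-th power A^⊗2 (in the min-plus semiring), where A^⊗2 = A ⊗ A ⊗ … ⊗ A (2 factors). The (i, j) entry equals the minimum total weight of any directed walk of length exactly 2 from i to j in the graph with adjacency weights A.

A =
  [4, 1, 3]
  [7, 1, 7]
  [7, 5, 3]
A^⊗2 =
  [8, 2, 6]
  [8, 2, 8]
  [10, 6, 6]

Each entry (A^⊗2)_ij equals the minimum over all length-2 walks i = v_0 → v_1 → … → v_2 = j of Σ_t A[v_t][v_{t+1}]. For example, for (i, j) = (0, 2) we minimise over 3 possible intermediate vertex sequences; the minimum is 6, attained along the walk 0 → 2 → 2.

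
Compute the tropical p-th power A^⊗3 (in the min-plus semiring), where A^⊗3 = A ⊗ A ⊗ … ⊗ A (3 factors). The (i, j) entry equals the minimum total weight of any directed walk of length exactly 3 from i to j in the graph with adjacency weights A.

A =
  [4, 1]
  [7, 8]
A^⊗3 =
  [12, 9]
  [15, 12]

Each entry (A^⊗3)_ij equals the minimum over all length-3 walks i = v_0 → v_1 → … → v_3 = j of Σ_t A[v_t][v_{t+1}]. For example, for (i, j) = (0, 1) we minimise over 4 possible intermediate vertex sequences; the minimum is 9, attained along the walk 0 → 0 → 0 → 1.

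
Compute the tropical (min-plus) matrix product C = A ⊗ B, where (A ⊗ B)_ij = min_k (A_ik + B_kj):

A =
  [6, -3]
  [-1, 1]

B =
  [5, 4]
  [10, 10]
A ⊗ B =
  [7, 7]
  [4, 3]

Apply the min-plus product entry-by-entry:
  C[0][0] = min over k of (A[0][0] + B[0][0] = 6 + 5 = 11, A[0][1] + B[1][0] = -3 + 10 = 7) = 7 (attained at k = 1)
  C[0][1] = min over k of (A[0][0] + B[0][1] = 6 + 4 = 10, A[0][1] + B[1][1] = -3 + 10 = 7) = 7 (attained at k = 1)
  C[1][0] = min over k of (A[1][0] + B[0][0] = -1 + 5 = 4, A[1][1] + B[1][0] = 1 + 10 = 11) = 4 (attained at k = 0)
  C[1][1] = min over k of (A[1][0] + B[0][1] = -1 + 4 = 3, A[1][1] + B[1][1] = 1 + 10 = 11) = 3 (attained at k = 0)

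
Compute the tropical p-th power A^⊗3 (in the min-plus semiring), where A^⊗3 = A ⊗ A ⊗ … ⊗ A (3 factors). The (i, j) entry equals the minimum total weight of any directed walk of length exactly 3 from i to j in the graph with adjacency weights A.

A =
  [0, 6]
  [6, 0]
A^⊗3 =
  [0, 6]
  [6, 0]

Each entry (A^⊗3)_ij equals the minimum over all length-3 walks i = v_0 → v_1 → … → v_3 = j of Σ_t A[v_t][v_{t+1}]. For example, for (i, j) = (0, 1) we minimise over 4 possible intermediate vertex sequences; the minimum is 6, attained along the walk 0 → 0 → 0 → 1.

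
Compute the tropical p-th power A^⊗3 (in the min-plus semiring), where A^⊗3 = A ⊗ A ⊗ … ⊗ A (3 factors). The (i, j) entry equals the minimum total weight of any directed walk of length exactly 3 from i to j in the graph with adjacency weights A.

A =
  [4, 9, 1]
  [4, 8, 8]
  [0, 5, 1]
A^⊗3 =
  [2, 7, 2]
  [5, 10, 6]
  [1, 6, 2]

Each entry (A^⊗3)_ij equals the minimum over all length-3 walks i = v_0 → v_1 → … → v_3 = j of Σ_t A[v_t][v_{t+1}]. For example, for (i, j) = (0, 2) we minimise over 9 possible intermediate vertex sequences; the minimum is 2, attained along the walk 0 → 2 → 0 → 2.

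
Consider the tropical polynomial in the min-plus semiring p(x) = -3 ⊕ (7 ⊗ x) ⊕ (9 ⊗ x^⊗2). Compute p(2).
p(2) = -3

A tropical monomial a ⊗ x^⊗i evaluates to a + i · x. Evaluating each term at x = 2:
  Term 0 contributes -3 + 0 · 2 = -3
  Term 1 contributes 7 + 1 · 2 = 9
  Term 2 contributes 9 + 2 · 2 = 13
p(2) = ⊕ of these = min[-3, 9, 13] = -3.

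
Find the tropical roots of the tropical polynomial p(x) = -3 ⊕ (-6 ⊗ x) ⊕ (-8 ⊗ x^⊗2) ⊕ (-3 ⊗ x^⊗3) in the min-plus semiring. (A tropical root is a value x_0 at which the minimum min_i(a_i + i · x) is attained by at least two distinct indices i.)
Roots: {-5, 2, 3}

Each tropical root is a break point of the lower envelope of the lines y = a_i + i · x (there are 4 lines, with slopes 0, 1, ..., 3). Only the lines that attain the minimum somewhere contribute to roots; other lines are dominated. Here the surviving (envelope) indices are i = 3, i = 2, i = 1, i = 0.
Intersections between consecutive envelope lines give the roots: for adjacent envelope indices i < j the intersection is x = (a_i − a_j) / (j − i). Reading off the sorted break points: {-5, 2, 3}.
Verification: at each break x_0, at least two indices attain the minimum of min_i(a_i + i · x_0).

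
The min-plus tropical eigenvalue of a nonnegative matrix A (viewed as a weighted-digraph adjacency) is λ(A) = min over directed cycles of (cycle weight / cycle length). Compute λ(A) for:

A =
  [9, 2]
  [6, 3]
λ(A) = 3

Enumerate directed cycles and compute their means (weight / length). Sample:
  cycle 0 → 0: weight = 9, length = 1, mean = 9/1 ≈ 9.000
  cycle 1 → 1: weight = 3, length = 1, mean = 3/1 ≈ 3.000
  cycle 0 → 1 → 0: weight = 8, length = 2, mean = 8/2 ≈ 4.000
  cycle 1 → 0 → 1: weight = 8, length = 2, mean = 8/2 ≈ 4.000
Minimum mean = 3.000, attained e.g. along the cycle 1 → 1 with weight 3 and length 1. So λ(A) = 3/1 = 3.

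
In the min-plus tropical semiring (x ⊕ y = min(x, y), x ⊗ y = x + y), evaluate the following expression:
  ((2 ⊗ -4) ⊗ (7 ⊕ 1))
((2 ⊗ -4) ⊗ (7 ⊕ 1)) = -1

Expand innermost to outermost. Recall ⊕ takes the minimum of its arguments and ⊗ takes their sum. Working out the expression ((2 ⊗ -4) ⊗ (7 ⊕ 1)) gives -1.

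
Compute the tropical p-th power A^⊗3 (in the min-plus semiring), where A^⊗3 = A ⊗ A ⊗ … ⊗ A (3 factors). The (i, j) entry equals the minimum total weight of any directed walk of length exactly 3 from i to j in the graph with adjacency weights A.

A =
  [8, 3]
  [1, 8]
A^⊗3 =
  [12, 7]
  [5, 12]

Each entry (A^⊗3)_ij equals the minimum over all length-3 walks i = v_0 → v_1 → … → v_3 = j of Σ_t A[v_t][v_{t+1}]. For example, for (i, j) = (0, 1) we minimise over 4 possible intermediate vertex sequences; the minimum is 7, attained along the walk 0 → 1 → 0 → 1.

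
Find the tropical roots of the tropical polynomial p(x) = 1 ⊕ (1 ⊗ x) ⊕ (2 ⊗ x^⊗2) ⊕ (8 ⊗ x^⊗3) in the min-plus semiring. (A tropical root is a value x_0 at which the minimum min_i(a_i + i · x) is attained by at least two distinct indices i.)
Roots: {-6, -1, 0}

Each tropical root is a break point of the lower envelope of the lines y = a_i + i · x (there are 4 lines, with slopes 0, 1, ..., 3). Only the lines that attain the minimum somewhere contribute to roots; other lines are dominated. Here the surviving (envelope) indices are i = 3, i = 2, i = 1, i = 0.
Intersections between consecutive envelope lines give the roots: for adjacent envelope indices i < j the intersection is x = (a_i − a_j) / (j − i). Reading off the sorted break points: {-6, -1, 0}.
Verification: at each break x_0, at least two indices attain the minimum of min_i(a_i + i · x_0).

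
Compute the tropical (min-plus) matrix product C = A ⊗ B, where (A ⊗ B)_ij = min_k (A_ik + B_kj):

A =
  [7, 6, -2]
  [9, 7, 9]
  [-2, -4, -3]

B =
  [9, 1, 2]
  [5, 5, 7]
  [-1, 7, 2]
A ⊗ B =
  [-3, 5, 0]
  [8, 10, 11]
  [-4, -1, -1]

Apply the min-plus product entry-by-entry:
  C[0][0] = min over k of (A[0][0] + B[0][0] = 7 + 9 = 16, A[0][1] + B[1][0] = 6 + 5 = 11, A[0][2] + B[2][0] = -2 + -1 = -3) = -3 (attained at k = 2)
  C[0][1] = min over k of (A[0][0] + B[0][1] = 7 + 1 = 8, A[0][1] + B[1][1] = 6 + 5 = 11, A[0][2] + B[2][1] = -2 + 7 = 5) = 5 (attained at k = 2)
  C[0][2] = min over k of (A[0][0] + B[0][2] = 7 + 2 = 9, A[0][1] + B[1][2] = 6 + 7 = 13, A[0][2] + B[2][2] = -2 + 2 = 0) = 0 (attained at k = 2)
  C[1][0] = min over k of (A[1][0] + B[0][0] = 9 + 9 = 18, A[1][1] + B[1][0] = 7 + 5 = 12, A[1][2] + B[2][0] = 9 + -1 = 8) = 8 (attained at k = 2)
  C[1][1] = min over k of (A[1][0] + B[0][1] = 9 + 1 = 10, A[1][1] + B[1][1] = 7 + 5 = 12, A[1][2] + B[2][1] = 9 + 7 = 16) = 10 (attained at k = 0)
  C[1][2] = min over k of (A[1][0] + B[0][2] = 9 + 2 = 11, A[1][1] + B[1][2] = 7 + 7 = 14, A[1][2] + B[2][2] = 9 + 2 = 11) = 11 (attained at k = 0)
  C[2][0] = min over k of (A[2][0] + B[0][0] = -2 + 9 = 7, A[2][1] + B[1][0] = -4 + 5 = 1, A[2][2] + B[2][0] = -3 + -1 = -4) = -4 (attained at k = 2)
  C[2][1] = min over k of (A[2][0] + B[0][1] = -2 + 1 = -1, A[2][1] + B[1][1] = -4 + 5 = 1, A[2][2] + B[2][1] = -3 + 7 = 4) = -1 (attained at k = 0)
  C[2][2] = min over k of (A[2][0] + B[0][2] = -2 + 2 = 0, A[2][1] + B[1][2] = -4 + 7 = 3, A[2][2] + B[2][2] = -3 + 2 = -1) = -1 (attained at k = 2)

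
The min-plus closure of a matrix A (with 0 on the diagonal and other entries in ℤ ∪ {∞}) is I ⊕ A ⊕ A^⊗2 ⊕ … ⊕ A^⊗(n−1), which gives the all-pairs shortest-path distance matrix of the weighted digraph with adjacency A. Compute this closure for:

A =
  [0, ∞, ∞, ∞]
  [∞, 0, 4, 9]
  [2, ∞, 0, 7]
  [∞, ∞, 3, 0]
Closure =
  [0, ∞, ∞, ∞]
  [6, 0, 4, 9]
  [2, ∞, 0, 7]
  [5, ∞, 3, 0]

This is the Floyd-Warshall all-pairs shortest-path computation. For each intermediate vertex k = 0, 1, …, 3, update dist[i][j] ← min(dist[i][j], dist[i][k] + dist[k][j]). The final matrix gives, for each (i, j), the minimum total weight of any directed path from i to j (possibly empty when i = j).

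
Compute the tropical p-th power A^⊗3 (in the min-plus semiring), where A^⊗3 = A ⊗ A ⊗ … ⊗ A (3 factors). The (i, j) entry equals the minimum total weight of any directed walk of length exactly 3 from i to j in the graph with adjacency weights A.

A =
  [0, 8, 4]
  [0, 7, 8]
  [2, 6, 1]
A^⊗3 =
  [0, 8, 4]
  [0, 8, 4]
  [2, 8, 3]

Each entry (A^⊗3)_ij equals the minimum over all length-3 walks i = v_0 → v_1 → … → v_3 = j of Σ_t A[v_t][v_{t+1}]. For example, for (i, j) = (0, 2) we minimise over 9 possible intermediate vertex sequences; the minimum is 4, attained along the walk 0 → 0 → 0 → 2.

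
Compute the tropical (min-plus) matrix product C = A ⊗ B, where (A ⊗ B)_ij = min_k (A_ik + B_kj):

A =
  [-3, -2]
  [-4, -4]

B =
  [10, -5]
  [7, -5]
A ⊗ B =
  [5, -8]
  [3, -9]

Apply the min-plus product entry-by-entry:
  C[0][0] = min over k of (A[0][0] + B[0][0] = -3 + 10 = 7, A[0][1] + B[1][0] = -2 + 7 = 5) = 5 (attained at k = 1)
  C[0][1] = min over k of (A[0][0] + B[0][1] = -3 + -5 = -8, A[0][1] + B[1][1] = -2 + -5 = -7) = -8 (attained at k = 0)
  C[1][0] = min over k of (A[1][0] + B[0][0] = -4 + 10 = 6, A[1][1] + B[1][0] = -4 + 7 = 3) = 3 (attained at k = 1)
  C[1][1] = min over k of (A[1][0] + B[0][1] = -4 + -5 = -9, A[1][1] + B[1][1] = -4 + -5 = -9) = -9 (attained at k = 0)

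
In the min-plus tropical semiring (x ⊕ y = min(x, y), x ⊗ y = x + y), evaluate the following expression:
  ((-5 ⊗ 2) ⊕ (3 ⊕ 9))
((-5 ⊗ 2) ⊕ (3 ⊕ 9)) = -3

Expand innermost to outermost. Recall ⊕ takes the minimum of its arguments and ⊗ takes their sum. Working out the expression ((-5 ⊗ 2) ⊕ (3 ⊕ 9)) gives -3.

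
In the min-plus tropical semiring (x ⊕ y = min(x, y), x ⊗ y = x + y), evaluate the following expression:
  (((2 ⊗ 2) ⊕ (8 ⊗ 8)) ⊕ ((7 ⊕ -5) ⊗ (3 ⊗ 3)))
(((2 ⊗ 2) ⊕ (8 ⊗ 8)) ⊕ ((7 ⊕ -5) ⊗ (3 ⊗ 3))) = 1

Expand innermost to outermost. Recall ⊕ takes the minimum of its arguments and ⊗ takes their sum. Working out the expression (((2 ⊗ 2) ⊕ (8 ⊗ 8)) ⊕ ((7 ⊕ -5) ⊗ (3 ⊗ 3))) gives 1.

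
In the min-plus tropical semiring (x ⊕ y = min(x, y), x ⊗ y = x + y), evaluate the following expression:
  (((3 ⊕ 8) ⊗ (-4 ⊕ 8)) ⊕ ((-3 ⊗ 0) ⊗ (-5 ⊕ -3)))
(((3 ⊕ 8) ⊗ (-4 ⊕ 8)) ⊕ ((-3 ⊗ 0) ⊗ (-5 ⊕ -3))) = -8

Expand innermost to outermost. Recall ⊕ takes the minimum of its arguments and ⊗ takes their sum. Working out the expression (((3 ⊕ 8) ⊗ (-4 ⊕ 8)) ⊕ ((-3 ⊗ 0) ⊗ (-5 ⊕ -3))) gives -8.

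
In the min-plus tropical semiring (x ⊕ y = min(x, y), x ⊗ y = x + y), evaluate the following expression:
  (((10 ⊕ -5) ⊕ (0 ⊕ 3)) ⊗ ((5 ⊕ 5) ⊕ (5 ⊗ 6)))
(((10 ⊕ -5) ⊕ (0 ⊕ 3)) ⊗ ((5 ⊕ 5) ⊕ (5 ⊗ 6))) = 0

Expand innermost to outermost. Recall ⊕ takes the minimum of its arguments and ⊗ takes their sum. Working out the expression (((10 ⊕ -5) ⊕ (0 ⊕ 3)) ⊗ ((5 ⊕ 5) ⊕ (5 ⊗ 6))) gives 0.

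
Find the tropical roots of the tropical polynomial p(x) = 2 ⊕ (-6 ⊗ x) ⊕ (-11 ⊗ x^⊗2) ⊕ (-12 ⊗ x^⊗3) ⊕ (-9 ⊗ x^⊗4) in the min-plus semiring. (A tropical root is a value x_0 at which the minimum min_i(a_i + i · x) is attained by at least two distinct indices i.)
Roots: {-3, 1, 5, 8}

Each tropical root is a break point of the lower envelope of the lines y = a_i + i · x (there are 5 lines, with slopes 0, 1, ..., 4). Only the lines that attain the minimum somewhere contribute to roots; other lines are dominated. Here the surviving (envelope) indices are i = 4, i = 3, i = 2, i = 1, i = 0.
Intersections between consecutive envelope lines give the roots: for adjacent envelope indices i < j the intersection is x = (a_i − a_j) / (j − i). Reading off the sorted break points: {-3, 1, 5, 8}.
Verification: at each break x_0, at least two indices attain the minimum of min_i(a_i + i · x_0).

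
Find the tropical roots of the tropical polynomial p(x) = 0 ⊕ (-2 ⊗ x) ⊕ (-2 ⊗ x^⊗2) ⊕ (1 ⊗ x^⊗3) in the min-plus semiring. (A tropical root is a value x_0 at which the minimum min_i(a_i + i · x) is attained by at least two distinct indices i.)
Roots: {-3, 0, 2}

Each tropical root is a break point of the lower envelope of the lines y = a_i + i · x (there are 4 lines, with slopes 0, 1, ..., 3). Only the lines that attain the minimum somewhere contribute to roots; other lines are dominated. Here the surviving (envelope) indices are i = 3, i = 2, i = 1, i = 0.
Intersections between consecutive envelope lines give the roots: for adjacent envelope indices i < j the intersection is x = (a_i − a_j) / (j − i). Reading off the sorted break points: {-3, 0, 2}.
Verification: at each break x_0, at least two indices attain the minimum of min_i(a_i + i · x_0).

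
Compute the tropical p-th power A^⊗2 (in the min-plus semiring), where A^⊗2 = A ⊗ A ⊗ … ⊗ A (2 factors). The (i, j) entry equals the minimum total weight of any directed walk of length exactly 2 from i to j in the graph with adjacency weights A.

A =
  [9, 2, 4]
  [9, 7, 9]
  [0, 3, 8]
A^⊗2 =
  [4, 7, 11]
  [9, 11, 13]
  [8, 2, 4]

Each entry (A^⊗2)_ij equals the minimum over all length-2 walks i = v_0 → v_1 → … → v_2 = j of Σ_t A[v_t][v_{t+1}]. For example, for (i, j) = (0, 2) we minimise over 3 possible intermediate vertex sequences; the minimum is 11, attained along the walk 0 → 1 → 2.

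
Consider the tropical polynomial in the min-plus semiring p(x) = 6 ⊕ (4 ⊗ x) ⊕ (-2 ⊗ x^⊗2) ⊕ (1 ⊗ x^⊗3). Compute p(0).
p(0) = -2

A tropical monomial a ⊗ x^⊗i evaluates to a + i · x. Evaluating each term at x = 0:
  Term 0 contributes 6 + 0 · 0 = 6
  Term 1 contributes 4 + 1 · 0 = 4
  Term 2 contributes -2 + 2 · 0 = -2
  Term 3 contributes 1 + 3 · 0 = 1
p(0) = ⊕ of these = min[6, 4, -2, 1] = -2.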